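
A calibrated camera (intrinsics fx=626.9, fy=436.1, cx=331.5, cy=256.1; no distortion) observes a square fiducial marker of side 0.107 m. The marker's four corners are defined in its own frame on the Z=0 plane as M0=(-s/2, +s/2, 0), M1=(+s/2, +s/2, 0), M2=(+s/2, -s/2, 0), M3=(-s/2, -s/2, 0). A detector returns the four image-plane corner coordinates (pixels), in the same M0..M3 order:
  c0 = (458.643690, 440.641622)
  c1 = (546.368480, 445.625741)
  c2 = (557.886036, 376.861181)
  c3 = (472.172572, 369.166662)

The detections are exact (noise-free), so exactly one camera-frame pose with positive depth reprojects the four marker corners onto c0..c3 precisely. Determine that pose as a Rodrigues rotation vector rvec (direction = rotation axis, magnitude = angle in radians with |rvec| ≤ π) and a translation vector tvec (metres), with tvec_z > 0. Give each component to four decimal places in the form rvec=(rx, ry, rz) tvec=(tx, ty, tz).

rvec=(-0.0890, -0.2677, 0.1727) tvec=(0.1930, 0.2362, 0.6789)

Intrinsics K: fx=626.9, fy=436.1, cx=331.5, cy=256.1
Marker side s = 0.107 m; corners in marker frame (Z=0):
  M0 = (-0.0535, +0.0535, 0)
  M1 = (+0.0535, +0.0535, 0)
  M2 = (+0.0535, -0.0535, 0)
  M3 = (-0.0535, -0.0535, 0)
Detected image corners:
  c0 = (458.643690, 440.641622) px
  c1 = (546.368480, 445.625741) px
  c2 = (557.886036, 376.861181) px
  c3 = (472.172572, 369.166662) px
Planar DLT: solve 8×8 A·h = b for H (H[2,2]=1):
  H  [+1001.64344 -199.51110 +509.69420]
  H  [+212.76723 +588.76940 +407.83280]
  H  [+0.37594 -0.16247 +1.00000]
B = K⁻¹H; ‖b₁‖=1.473031, ‖b₂‖=1.473031; λ = 2/(‖b₁‖+‖b₂‖) = 0.678872, sign → tz>0 ⇒ λ=+0.678872
r₁ = λ·B[:,0] = (+0.94973,+0.18134,+0.25522); r₂ = λ·B[:,1] = (-0.15773,+0.98130,-0.11030)
r₃ = r₁×r₂ = (-0.27044,+0.06450,+0.96057); SVD([r₁ r₂ r₃]) → R = UVᵀ:
  R  [+0.94973 -0.15773 -0.27044]
  R  [+0.18134 +0.98130 +0.06450]
  R  [+0.25522 -0.11030 +0.96057]
t = (+0.19297, +0.23620, +0.67887) m
tr R = 2.891603; θ = arccos((tr R − 1)/2) = 0.330742 rad = 18.950°
axis k = ((R−Rᵀ)₃₂, (R−Rᵀ)₁₃, (R−Rᵀ)₂₁) / (2 sinθ) = (-0.269130, -0.809343, +0.522047)
rvec = θ·k = (-0.089012, -0.267684, +0.172663)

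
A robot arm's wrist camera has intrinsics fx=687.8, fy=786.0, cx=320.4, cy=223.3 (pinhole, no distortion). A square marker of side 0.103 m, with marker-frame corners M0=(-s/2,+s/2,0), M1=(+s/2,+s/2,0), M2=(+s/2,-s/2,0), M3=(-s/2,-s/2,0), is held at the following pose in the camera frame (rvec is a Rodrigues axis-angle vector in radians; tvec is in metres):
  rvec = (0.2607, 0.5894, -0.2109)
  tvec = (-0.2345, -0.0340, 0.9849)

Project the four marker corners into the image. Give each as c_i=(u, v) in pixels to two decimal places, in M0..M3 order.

c0=(144.07, 239.39) c1=(192.90, 230.20) c2=(170.23, 149.40) c3=(121.83, 163.49)

Intrinsics K: fx=687.8, fy=786.0, cx=320.4, cy=223.3
Marker side s = 0.103 m; corners in marker frame (Z=0):
  M0 = (-0.0515, +0.0515, 0)
  M1 = (+0.0515, +0.0515, 0)
  M2 = (+0.0515, -0.0515, 0)
  M3 = (-0.0515, -0.0515, 0)
rvec = (0.2607, 0.5894, -0.2109), |rvec| = θ = 0.67811 rad = 38.853°
Rodrigues: sinθ=0.62732, 1−cosθ=0.22124; R = I + sinθ·[k]× + (1−cosθ)·[k]×²:
    [+0.81146 +0.26903 +0.51880]
    [-0.12118 +0.94590 -0.30098]
    [-0.57171 +0.18137 +0.80016]
t = (-0.2345, -0.0340, 0.9849) m
M0: Pc = R·M0+t = (-0.26243, +0.02095, +1.02368); u = 687.8·(-0.26243)/1.02368 + 320.4 = 144.0733, v = 786.0·(+0.02095)/1.02368 + 223.3 = 239.3891
M1: Pc = R·M1+t = (-0.17885, +0.00847, +0.96480); u = 687.8·(-0.17885)/0.96480 + 320.4 = 192.8953, v = 786.0·(+0.00847)/0.96480 + 223.3 = 230.2030
M2: Pc = R·M2+t = (-0.20657, -0.08895, +0.94612); u = 687.8·(-0.20657)/0.94612 + 320.4 = 170.2330, v = 786.0·(-0.08895)/0.94612 + 223.3 = 149.3999
M3: Pc = R·M3+t = (-0.29015, -0.07647, +1.00500); u = 687.8·(-0.29015)/1.00500 + 320.4 = 121.8314, v = 786.0·(-0.07647)/1.00500 + 223.3 = 163.4912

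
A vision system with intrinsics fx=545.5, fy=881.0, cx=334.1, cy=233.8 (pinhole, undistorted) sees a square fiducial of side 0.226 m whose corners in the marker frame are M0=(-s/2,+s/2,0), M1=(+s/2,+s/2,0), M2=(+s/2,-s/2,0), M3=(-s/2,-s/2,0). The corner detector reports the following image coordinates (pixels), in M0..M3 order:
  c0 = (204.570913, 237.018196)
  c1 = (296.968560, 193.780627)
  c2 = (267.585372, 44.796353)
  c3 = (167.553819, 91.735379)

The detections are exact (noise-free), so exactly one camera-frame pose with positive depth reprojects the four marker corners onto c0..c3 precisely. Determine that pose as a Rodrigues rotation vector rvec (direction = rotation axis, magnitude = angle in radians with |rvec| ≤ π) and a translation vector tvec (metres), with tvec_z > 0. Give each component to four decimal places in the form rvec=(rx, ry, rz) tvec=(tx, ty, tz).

rvec=(0.4464, -0.0592, -0.2779) tvec=(-0.2242, -0.1245, 1.2318)

Intrinsics K: fx=545.5, fy=881.0, cx=334.1, cy=233.8
Marker side s = 0.226 m; corners in marker frame (Z=0):
  M0 = (-0.1130, +0.1130, 0)
  M1 = (+0.1130, +0.1130, 0)
  M2 = (+0.1130, -0.1130, 0)
  M3 = (-0.1130, -0.1130, 0)
Detected image corners:
  c0 = (204.570913, 237.018196) px
  c1 = (296.968560, 193.780627) px
  c2 = (267.585372, 44.796353) px
  c3 = (167.553819, 91.735379) px
Planar DLT: solve 8×8 A·h = b for H (H[2,2]=1):
  H  [+424.26610 +229.39295 +234.81206]
  H  [-199.65827 +700.98898 +144.76940]
  H  [-0.00337 +0.35224 +1.00000]
B = K⁻¹H; ‖b₁‖=0.811843, ‖b₂‖=0.811843; λ = 2/(‖b₁‖+‖b₂‖) = 1.231765, sign → tz>0 ⇒ λ=+1.231765
r₁ = λ·B[:,0] = (+0.96056,-0.27805,-0.00416); r₂ = λ·B[:,1] = (+0.25225,+0.86494,+0.43387)
r₃ = r₁×r₂ = (-0.11704,-0.41781,+0.90096); SVD([r₁ r₂ r₃]) → R = UVᵀ:
  R  [+0.96056 +0.25225 -0.11704]
  R  [-0.27805 +0.86494 -0.41781]
  R  [-0.00416 +0.43387 +0.90096]
t = (-0.22420, -0.12448, +1.23176) m
tr R = 2.726465; θ = arccos((tr R − 1)/2) = 0.529158 rad = 30.319°
axis k = ((R−Rᵀ)₃₂, (R−Rᵀ)₁₃, (R−Rᵀ)₂₁) / (2 sinθ) = (+0.843572, -0.111813, -0.525246)
rvec = θ·k = (+0.446383, -0.059167, -0.277938)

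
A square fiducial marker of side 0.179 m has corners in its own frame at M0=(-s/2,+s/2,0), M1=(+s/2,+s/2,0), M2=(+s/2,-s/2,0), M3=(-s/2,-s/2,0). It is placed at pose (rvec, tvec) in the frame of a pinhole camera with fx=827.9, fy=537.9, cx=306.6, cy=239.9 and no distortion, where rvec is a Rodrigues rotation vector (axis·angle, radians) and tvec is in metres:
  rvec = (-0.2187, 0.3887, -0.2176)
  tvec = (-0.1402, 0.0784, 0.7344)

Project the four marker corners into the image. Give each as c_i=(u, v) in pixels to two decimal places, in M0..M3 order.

Intrinsics K: fx=827.9, fy=537.9, cx=306.6, cy=239.9
Marker side s = 0.179 m; corners in marker frame (Z=0):
  M0 = (-0.0895, +0.0895, 0)
  M1 = (+0.0895, +0.0895, 0)
  M2 = (+0.0895, -0.0895, 0)
  M3 = (-0.0895, -0.0895, 0)
rvec = (-0.2187, 0.3887, -0.2176), |rvec| = θ = 0.49625 rad = 28.433°
Rodrigues: sinθ=0.47613, 1−cosθ=0.12063; R = I + sinθ·[k]× + (1−cosθ)·[k]×²:
    [+0.90280 +0.16714 +0.39625]
    [-0.25042 +0.95338 +0.16840]
    [-0.34963 -0.25126 +0.90257]
t = (-0.1402, 0.0784, 0.7344) m
M0: Pc = R·M0+t = (-0.20604, +0.18614, +0.74320); u = 827.9·(-0.20604)/0.74320 + 306.6 = 77.0776, v = 537.9·(+0.18614)/0.74320 + 239.9 = 374.6202
M1: Pc = R·M1+t = (-0.04444, +0.14132, +0.68062); u = 827.9·(-0.04444)/0.68062 + 306.6 = 252.5431, v = 537.9·(+0.14132)/0.68062 + 239.9 = 351.5826
M2: Pc = R·M2+t = (-0.07436, -0.02934, +0.72560); u = 827.9·(-0.07436)/0.72560 + 306.6 = 221.7578, v = 537.9·(-0.02934)/0.72560 + 239.9 = 218.1498
M3: Pc = R·M3+t = (-0.23596, +0.01548, +0.78818); u = 827.9·(-0.23596)/0.78818 + 306.6 = 58.7493, v = 537.9·(+0.01548)/0.78818 + 239.9 = 250.4678

c0=(77.08, 374.62) c1=(252.54, 351.58) c2=(221.76, 218.15) c3=(58.75, 250.47)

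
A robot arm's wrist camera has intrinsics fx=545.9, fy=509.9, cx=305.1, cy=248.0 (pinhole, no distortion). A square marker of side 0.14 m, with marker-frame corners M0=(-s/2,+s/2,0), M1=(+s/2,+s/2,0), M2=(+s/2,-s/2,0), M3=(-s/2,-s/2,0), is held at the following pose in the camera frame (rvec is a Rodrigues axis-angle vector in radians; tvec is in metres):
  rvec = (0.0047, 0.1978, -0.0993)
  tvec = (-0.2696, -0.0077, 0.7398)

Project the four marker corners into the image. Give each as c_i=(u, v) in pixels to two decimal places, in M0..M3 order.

Intrinsics K: fx=545.9, fy=509.9, cx=305.1, cy=248.0
Marker side s = 0.14 m; corners in marker frame (Z=0):
  M0 = (-0.0700, +0.0700, 0)
  M1 = (+0.0700, +0.0700, 0)
  M2 = (+0.0700, -0.0700, 0)
  M3 = (-0.0700, -0.0700, 0)
rvec = (0.0047, 0.1978, -0.0993), |rvec| = θ = 0.22138 rad = 12.684°
Rodrigues: sinθ=0.21957, 1−cosθ=0.02440; R = I + sinθ·[k]× + (1−cosθ)·[k]×²:
    [+0.97561 +0.09895 +0.19596]
    [-0.09803 +0.99508 -0.01444]
    [-0.19642 -0.00512 +0.98051]
t = (-0.2696, -0.0077, 0.7398) m
M0: Pc = R·M0+t = (-0.33097, +0.06882, +0.75319); u = 545.9·(-0.33097)/0.75319 + 305.1 = 65.2217, v = 509.9·(+0.06882)/0.75319 + 248.0 = 294.5885
M1: Pc = R·M1+t = (-0.19438, +0.05509, +0.72569); u = 545.9·(-0.19438)/0.72569 + 305.1 = 158.8776, v = 509.9·(+0.05509)/0.72569 + 248.0 = 286.7109
M2: Pc = R·M2+t = (-0.20823, -0.08422, +0.72641); u = 545.9·(-0.20823)/0.72641 + 305.1 = 148.6109, v = 509.9·(-0.08422)/0.72641 + 248.0 = 188.8839
M3: Pc = R·M3+t = (-0.34482, -0.07049, +0.75391); u = 545.9·(-0.34482)/0.75391 + 305.1 = 55.4185, v = 509.9·(-0.07049)/0.75391 + 248.0 = 200.3222

c0=(65.22, 294.59) c1=(158.88, 286.71) c2=(148.61, 188.88) c3=(55.42, 200.32)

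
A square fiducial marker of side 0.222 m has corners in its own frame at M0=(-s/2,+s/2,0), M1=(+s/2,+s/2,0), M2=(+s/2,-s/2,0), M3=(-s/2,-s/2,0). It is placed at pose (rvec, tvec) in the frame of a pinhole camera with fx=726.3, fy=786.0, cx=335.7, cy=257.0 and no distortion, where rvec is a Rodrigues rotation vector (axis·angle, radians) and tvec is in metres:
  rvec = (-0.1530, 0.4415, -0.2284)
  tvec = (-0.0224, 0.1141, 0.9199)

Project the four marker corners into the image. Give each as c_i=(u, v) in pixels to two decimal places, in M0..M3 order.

Intrinsics K: fx=726.3, fy=786.0, cx=335.7, cy=257.0
Marker side s = 0.222 m; corners in marker frame (Z=0):
  M0 = (-0.1110, +0.1110, 0)
  M1 = (+0.1110, +0.1110, 0)
  M2 = (+0.1110, -0.1110, 0)
  M3 = (-0.1110, -0.1110, 0)
rvec = (-0.1530, 0.4415, -0.2284), |rvec| = θ = 0.52009 rad = 29.799°
Rodrigues: sinθ=0.49696, 1−cosθ=0.13223; R = I + sinθ·[k]× + (1−cosθ)·[k]×²:
    [+0.87922 +0.18522 +0.43895]
    [-0.25126 +0.96306 +0.09690]
    [-0.40478 -0.19549 +0.89327]
t = (-0.0224, 0.1141, 0.9199) m
M0: Pc = R·M0+t = (-0.09943, +0.24889, +0.94313); u = 726.3·(-0.09943)/0.94313 + 335.7 = 259.1270, v = 786.0·(+0.24889)/0.94313 + 257.0 = 464.4228
M1: Pc = R·M1+t = (+0.09575, +0.19311, +0.85327); u = 726.3·(+0.09575)/0.85327 + 335.7 = 417.2041, v = 786.0·(+0.19311)/0.85327 + 257.0 = 434.8849
M2: Pc = R·M2+t = (+0.05463, -0.02069, +0.89667); u = 726.3·(+0.05463)/0.89667 + 335.7 = 379.9529, v = 786.0·(-0.02069)/0.89667 + 257.0 = 238.8642
M3: Pc = R·M3+t = (-0.14055, +0.03509, +0.98653); u = 726.3·(-0.14055)/0.98653 + 335.7 = 232.2229, v = 786.0·(+0.03509)/0.98653 + 257.0 = 284.9580

c0=(259.13, 464.42) c1=(417.20, 434.88) c2=(379.95, 238.86) c3=(232.22, 284.96)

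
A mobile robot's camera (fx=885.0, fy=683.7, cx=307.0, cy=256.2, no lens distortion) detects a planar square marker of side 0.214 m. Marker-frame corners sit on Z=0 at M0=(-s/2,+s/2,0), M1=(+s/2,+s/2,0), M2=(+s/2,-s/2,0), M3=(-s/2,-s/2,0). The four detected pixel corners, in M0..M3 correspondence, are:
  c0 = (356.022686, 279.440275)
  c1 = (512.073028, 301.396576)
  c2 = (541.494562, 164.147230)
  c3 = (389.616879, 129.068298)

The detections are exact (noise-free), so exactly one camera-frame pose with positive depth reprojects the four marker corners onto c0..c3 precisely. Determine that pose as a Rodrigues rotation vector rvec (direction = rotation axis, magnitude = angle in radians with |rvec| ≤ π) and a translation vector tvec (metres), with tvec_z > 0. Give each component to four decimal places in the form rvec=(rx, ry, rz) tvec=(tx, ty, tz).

rvec=(0.0018, -0.4520, 0.1788) tvec=(0.1657, -0.0547, 1.0014)

Intrinsics K: fx=885.0, fy=683.7, cx=307.0, cy=256.2
Marker side s = 0.214 m; corners in marker frame (Z=0):
  M0 = (-0.1070, +0.1070, 0)
  M1 = (+0.1070, +0.1070, 0)
  M2 = (+0.1070, -0.1070, 0)
  M3 = (-0.1070, -0.1070, 0)
Detected image corners:
  c0 = (356.022686, 279.440275) px
  c1 = (512.073028, 301.396576) px
  c2 = (541.494562, 164.147230) px
  c3 = (389.616879, 129.068298) px
Planar DLT: solve 8×8 A·h = b for H (H[2,2]=1):
  H  [+914.58926 -163.80387 +453.43968]
  H  [+228.19773 +662.31896 +218.88391]
  H  [+0.43390 -0.03785 +1.00000]
B = K⁻¹H; ‖b₁‖=0.998556, ‖b₂‖=0.998556; λ = 2/(‖b₁‖+‖b₂‖) = 1.001446, sign → tz>0 ⇒ λ=+1.001446
r₁ = λ·B[:,0] = (+0.88419,+0.17142,+0.43453); r₂ = λ·B[:,1] = (-0.17221,+0.98433,-0.03790)
r₃ = r₁×r₂ = (-0.43422,-0.04132,+0.89986); SVD([r₁ r₂ r₃]) → R = UVᵀ:
  R  [+0.88419 -0.17221 -0.43422]
  R  [+0.17142 +0.98433 -0.04132]
  R  [+0.43453 -0.03790 +0.89986]
t = (+0.16571, -0.05466, +1.00145) m
tr R = 2.768383; θ = arccos((tr R − 1)/2) = 0.486036 rad = 27.848°
axis k = ((R−Rᵀ)₃₂, (R−Rᵀ)₁₃, (R−Rᵀ)₂₁) / (2 sinθ) = (+0.003657, -0.929892, +0.367814)
rvec = θ·k = (+0.001778, -0.451961, +0.178771)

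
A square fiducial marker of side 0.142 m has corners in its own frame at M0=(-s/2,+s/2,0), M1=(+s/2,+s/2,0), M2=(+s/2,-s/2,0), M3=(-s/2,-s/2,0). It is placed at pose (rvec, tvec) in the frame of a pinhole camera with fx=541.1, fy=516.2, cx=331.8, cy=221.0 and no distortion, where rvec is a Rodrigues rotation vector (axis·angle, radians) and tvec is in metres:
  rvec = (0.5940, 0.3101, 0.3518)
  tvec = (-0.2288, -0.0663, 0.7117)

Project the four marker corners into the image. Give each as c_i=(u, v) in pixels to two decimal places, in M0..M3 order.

Intrinsics K: fx=541.1, fy=516.2, cx=331.8, cy=221.0
Marker side s = 0.142 m; corners in marker frame (Z=0):
  M0 = (-0.0710, +0.0710, 0)
  M1 = (+0.0710, +0.0710, 0)
  M2 = (+0.0710, -0.0710, 0)
  M3 = (-0.0710, -0.0710, 0)
rvec = (0.5940, 0.3101, 0.3518), |rvec| = θ = 0.75681 rad = 43.362°
Rodrigues: sinθ=0.68661, 1−cosθ=0.27297; R = I + sinθ·[k]× + (1−cosθ)·[k]×²:
    [+0.89519 -0.23138 +0.38093]
    [+0.40695 +0.77286 -0.48691]
    [-0.18174 +0.59089 +0.78601]
t = (-0.2288, -0.0663, 0.7117) m
M0: Pc = R·M0+t = (-0.30879, -0.04032, +0.76656); u = 541.1·(-0.30879)/0.76656 + 331.8 = 113.8329, v = 516.2·(-0.04032)/0.76656 + 221.0 = 193.8481
M1: Pc = R·M1+t = (-0.18167, +0.01747, +0.74075); u = 541.1·(-0.18167)/0.74075 + 331.8 = 199.0946, v = 516.2·(+0.01747)/0.74075 + 221.0 = 233.1719
M2: Pc = R·M2+t = (-0.14881, -0.09228, +0.65684); u = 541.1·(-0.14881)/0.65684 + 331.8 = 209.2088, v = 516.2·(-0.09228)/0.65684 + 221.0 = 148.4795
M3: Pc = R·M3+t = (-0.27593, -0.15007, +0.68265); u = 541.1·(-0.27593)/0.68265 + 331.8 = 113.0850, v = 516.2·(-0.15007)/0.68265 + 221.0 = 107.5240

c0=(113.83, 193.85) c1=(199.09, 233.17) c2=(209.21, 148.48) c3=(113.08, 107.52)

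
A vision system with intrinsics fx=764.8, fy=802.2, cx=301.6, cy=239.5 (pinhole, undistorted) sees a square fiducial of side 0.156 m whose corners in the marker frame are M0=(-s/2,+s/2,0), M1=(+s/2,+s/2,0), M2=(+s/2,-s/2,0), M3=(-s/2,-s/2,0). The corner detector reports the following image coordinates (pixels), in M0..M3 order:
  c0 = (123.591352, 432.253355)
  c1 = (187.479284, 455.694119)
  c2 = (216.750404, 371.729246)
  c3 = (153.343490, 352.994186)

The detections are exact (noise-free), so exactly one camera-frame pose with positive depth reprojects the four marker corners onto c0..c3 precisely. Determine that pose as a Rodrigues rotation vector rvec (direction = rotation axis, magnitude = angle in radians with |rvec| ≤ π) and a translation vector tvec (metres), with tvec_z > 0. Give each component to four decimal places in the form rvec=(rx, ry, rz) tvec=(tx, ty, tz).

rvec=(-0.3700, 0.4567, 0.2507) tvec=(-0.2547, 0.2997, 1.4772)

Intrinsics K: fx=764.8, fy=802.2, cx=301.6, cy=239.5
Marker side s = 0.156 m; corners in marker frame (Z=0):
  M0 = (-0.0780, +0.0780, 0)
  M1 = (+0.0780, +0.0780, 0)
  M2 = (+0.0780, -0.0780, 0)
  M3 = (-0.0780, -0.0780, 0)
Detected image corners:
  c0 = (123.591352, 432.253355) px
  c1 = (187.479284, 455.694119) px
  c2 = (216.750404, 371.729246) px
  c3 = (153.343490, 352.994186) px
Planar DLT: solve 8×8 A·h = b for H (H[2,2]=1):
  H  [+353.66890 -222.64458 +169.72551]
  H  [+6.38265 +443.63471 +402.28065]
  H  [-0.31889 -0.19631 +1.00000]
B = K⁻¹H; ‖b₁‖=0.676976, ‖b₂‖=0.676976; λ = 2/(‖b₁‖+‖b₂‖) = 1.477158, sign → tz>0 ⇒ λ=+1.477158
r₁ = λ·B[:,0] = (+0.86885,+0.15239,-0.47105); r₂ = λ·B[:,1] = (-0.31567,+0.90347,-0.28997)
r₃ = r₁×r₂ = (+0.38139,+0.40064,+0.83308); SVD([r₁ r₂ r₃]) → R = UVᵀ:
  R  [+0.86885 -0.31567 +0.38139]
  R  [+0.15239 +0.90347 +0.40064]
  R  [-0.47105 -0.28997 +0.83308]
t = (-0.25471, +0.29974, +1.47716) m
tr R = 2.605404; θ = arccos((tr R − 1)/2) = 0.638984 rad = 36.611°
axis k = ((R−Rᵀ)₃₂, (R−Rᵀ)₁₃, (R−Rᵀ)₂₁) / (2 sinθ) = (-0.579004, +0.714678, +0.392415)
rvec = θ·k = (-0.369975, +0.456668, +0.250747)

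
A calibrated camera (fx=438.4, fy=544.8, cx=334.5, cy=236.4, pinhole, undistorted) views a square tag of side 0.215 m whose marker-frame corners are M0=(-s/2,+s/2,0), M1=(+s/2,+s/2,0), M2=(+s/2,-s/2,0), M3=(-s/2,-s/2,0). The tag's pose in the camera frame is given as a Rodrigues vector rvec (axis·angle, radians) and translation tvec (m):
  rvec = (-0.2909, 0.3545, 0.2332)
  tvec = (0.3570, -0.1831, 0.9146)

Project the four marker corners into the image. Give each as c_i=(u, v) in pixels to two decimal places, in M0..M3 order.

Intrinsics K: fx=438.4, fy=544.8, cx=334.5, cy=236.4
Marker side s = 0.215 m; corners in marker frame (Z=0):
  M0 = (-0.1075, +0.1075, 0)
  M1 = (+0.1075, +0.1075, 0)
  M2 = (+0.1075, -0.1075, 0)
  M3 = (-0.1075, -0.1075, 0)
rvec = (-0.2909, 0.3545, 0.2332), |rvec| = θ = 0.51447 rad = 29.477°
Rodrigues: sinθ=0.49207, 1−cosθ=0.12944; R = I + sinθ·[k]× + (1−cosθ)·[k]×²:
    [+0.91194 -0.27348 +0.30589]
    [+0.17261 +0.93202 +0.31867]
    [-0.37225 -0.23781 +0.89715]
t = (0.3570, -0.1831, 0.9146) m
M0: Pc = R·M0+t = (+0.22957, -0.10146, +0.92905); u = 438.4·(+0.22957)/0.92905 + 334.5 = 442.8277, v = 544.8·(-0.10146)/0.92905 + 236.4 = 176.9010
M1: Pc = R·M1+t = (+0.42563, -0.06435, +0.84902); u = 438.4·(+0.42563)/0.84902 + 334.5 = 554.2807, v = 544.8·(-0.06435)/0.84902 + 236.4 = 195.1064
M2: Pc = R·M2+t = (+0.48443, -0.26474, +0.90015); u = 438.4·(+0.48443)/0.90015 + 334.5 = 570.4341, v = 544.8·(-0.26474)/0.90015 + 236.4 = 76.1729
M3: Pc = R·M3+t = (+0.28837, -0.30185, +0.98018); u = 438.4·(+0.28837)/0.98018 + 334.5 = 463.4757, v = 544.8·(-0.30185)/0.98018 + 236.4 = 68.6282

c0=(442.83, 176.90) c1=(554.28, 195.11) c2=(570.43, 76.17) c3=(463.48, 68.63)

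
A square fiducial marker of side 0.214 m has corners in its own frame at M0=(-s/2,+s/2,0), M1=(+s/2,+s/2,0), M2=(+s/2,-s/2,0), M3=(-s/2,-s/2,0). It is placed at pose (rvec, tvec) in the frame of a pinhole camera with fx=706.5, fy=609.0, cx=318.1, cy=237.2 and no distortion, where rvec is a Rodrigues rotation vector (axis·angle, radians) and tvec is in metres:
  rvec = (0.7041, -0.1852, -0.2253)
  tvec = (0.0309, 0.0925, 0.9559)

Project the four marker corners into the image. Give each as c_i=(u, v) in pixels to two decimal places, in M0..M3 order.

c0=(278.78, 357.11) c1=(419.53, 321.34) c2=(411.50, 226.91) c3=(247.94, 266.30)

Intrinsics K: fx=706.5, fy=609.0, cx=318.1, cy=237.2
Marker side s = 0.214 m; corners in marker frame (Z=0):
  M0 = (-0.1070, +0.1070, 0)
  M1 = (+0.1070, +0.1070, 0)
  M2 = (+0.1070, -0.1070, 0)
  M3 = (-0.1070, -0.1070, 0)
rvec = (0.7041, -0.1852, -0.2253), |rvec| = θ = 0.76211 rad = 43.666°
Rodrigues: sinθ=0.69045, 1−cosθ=0.27662; R = I + sinθ·[k]× + (1−cosθ)·[k]×²:
    [+0.95949 +0.14201 -0.24334]
    [-0.26622 +0.73971 -0.61802]
    [+0.09223 +0.65777 +0.74755]
t = (0.0309, 0.0925, 0.9559) m
M0: Pc = R·M0+t = (-0.05657, +0.20013, +1.01641); u = 706.5·(-0.05657)/1.01641 + 318.1 = 278.7785, v = 609.0·(+0.20013)/1.01641 + 237.2 = 357.1141
M1: Pc = R·M1+t = (+0.14876, +0.14316, +1.03615); u = 706.5·(+0.14876)/1.03615 + 318.1 = 419.5325, v = 609.0·(+0.14316)/1.03615 + 237.2 = 321.3450
M2: Pc = R·M2+t = (+0.11837, -0.01513, +0.89539); u = 706.5·(+0.11837)/0.89539 + 318.1 = 411.4992, v = 609.0·(-0.01513)/0.89539 + 237.2 = 226.9060
M3: Pc = R·M3+t = (-0.08696, +0.04184, +0.87565); u = 706.5·(-0.08696)/0.87565 + 318.1 = 247.9377, v = 609.0·(+0.04184)/0.87565 + 237.2 = 266.2963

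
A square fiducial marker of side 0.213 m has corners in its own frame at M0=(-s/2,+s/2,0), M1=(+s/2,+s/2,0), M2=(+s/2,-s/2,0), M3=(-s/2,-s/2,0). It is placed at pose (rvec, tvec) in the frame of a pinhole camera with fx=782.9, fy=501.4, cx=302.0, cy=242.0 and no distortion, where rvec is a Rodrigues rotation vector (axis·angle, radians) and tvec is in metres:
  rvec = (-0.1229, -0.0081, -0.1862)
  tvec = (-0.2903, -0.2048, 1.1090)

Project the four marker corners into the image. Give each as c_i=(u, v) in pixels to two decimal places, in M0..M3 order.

c0=(33.47, 204.73) c1=(183.71, 186.96) c2=(158.96, 95.56) c3=(12.09, 112.58)

Intrinsics K: fx=782.9, fy=501.4, cx=302.0, cy=242.0
Marker side s = 0.213 m; corners in marker frame (Z=0):
  M0 = (-0.1065, +0.1065, 0)
  M1 = (+0.1065, +0.1065, 0)
  M2 = (+0.1065, -0.1065, 0)
  M3 = (-0.1065, -0.1065, 0)
rvec = (-0.1229, -0.0081, -0.1862), |rvec| = θ = 0.22325 rad = 12.791°
Rodrigues: sinθ=0.22140, 1−cosθ=0.02482; R = I + sinθ·[k]× + (1−cosθ)·[k]×²:
    [+0.98270 +0.18515 +0.00336]
    [-0.18416 +0.97522 +0.12263]
    [+0.01943 -0.12113 +0.99245]
t = (-0.2903, -0.2048, 1.1090) m
M0: Pc = R·M0+t = (-0.37524, -0.08133, +1.09403); u = 782.9·(-0.37524)/1.09403 + 302.0 = 33.4748, v = 501.4·(-0.08133)/1.09403 + 242.0 = 204.7277
M1: Pc = R·M1+t = (-0.16592, -0.12055, +1.09817); u = 782.9·(-0.16592)/1.09817 + 302.0 = 183.7110, v = 501.4·(-0.12055)/1.09817 + 242.0 = 186.9582
M2: Pc = R·M2+t = (-0.20536, -0.32827, +1.12397); u = 782.9·(-0.20536)/1.12397 + 302.0 = 158.9561, v = 501.4·(-0.32827)/1.12397 + 242.0 = 95.5579
M3: Pc = R·M3+t = (-0.41468, -0.28905, +1.11983); u = 782.9·(-0.41468)/1.11983 + 302.0 = 12.0899, v = 501.4·(-0.28905)/1.11983 + 242.0 = 112.5802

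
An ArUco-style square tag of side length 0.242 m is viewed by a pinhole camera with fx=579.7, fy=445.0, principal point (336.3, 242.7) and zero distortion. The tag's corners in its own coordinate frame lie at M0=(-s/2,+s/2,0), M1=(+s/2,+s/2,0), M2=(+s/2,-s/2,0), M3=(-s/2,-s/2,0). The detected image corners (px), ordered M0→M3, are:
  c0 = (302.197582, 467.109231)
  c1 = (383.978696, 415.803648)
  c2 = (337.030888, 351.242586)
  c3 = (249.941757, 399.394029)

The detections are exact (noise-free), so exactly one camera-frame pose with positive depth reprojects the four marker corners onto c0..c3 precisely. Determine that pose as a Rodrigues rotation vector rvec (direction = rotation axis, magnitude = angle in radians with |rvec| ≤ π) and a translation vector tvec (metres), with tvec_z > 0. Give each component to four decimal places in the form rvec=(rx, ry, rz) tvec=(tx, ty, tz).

rvec=(0.0372, -0.4021, -0.5119) tvec=(-0.0378, 0.4981, 1.3411)

Intrinsics K: fx=579.7, fy=445.0, cx=336.3, cy=242.7
Marker side s = 0.242 m; corners in marker frame (Z=0):
  M0 = (-0.1210, +0.1210, 0)
  M1 = (+0.1210, +0.1210, 0)
  M2 = (+0.1210, -0.1210, 0)
  M3 = (-0.1210, -0.1210, 0)
Detected image corners:
  c0 = (302.197582, 467.109231) px
  c1 = (383.978696, 415.803648) px
  c2 = (337.030888, 351.242586) px
  c3 = (249.941757, 399.394029) px
Planar DLT: solve 8×8 A·h = b for H (H[2,2]=1):
  H  [+435.40105 +236.39729 +319.97731]
  H  [-94.41783 +313.87543 +407.96821]
  H  [+0.27217 +0.09989 +1.00000]
B = K⁻¹H; ‖b₁‖=0.745647, ‖b₂‖=0.745647; λ = 2/(‖b₁‖+‖b₂‖) = 1.341117, sign → tz>0 ⇒ λ=+1.341117
r₁ = λ·B[:,0] = (+0.79553,-0.48363,+0.36501); r₂ = λ·B[:,1] = (+0.46918,+0.87288,+0.13396)
r₃ = r₁×r₂ = (-0.38340,+0.06469,+0.92132); SVD([r₁ r₂ r₃]) → R = UVᵀ:
  R  [+0.79553 +0.46918 -0.38340]
  R  [-0.48363 +0.87288 +0.06469]
  R  [+0.36501 +0.13396 +0.92132]
t = (-0.03776, +0.49808, +1.34112) m
tr R = 2.589729; θ = arccos((tr R − 1)/2) = 0.652012 rad = 37.358°
axis k = ((R−Rᵀ)₃₂, (R−Rᵀ)₁₃, (R−Rᵀ)₂₁) / (2 sinθ) = (+0.057078, -0.616698, -0.785128)
rvec = θ·k = (+0.037216, -0.402094, -0.511913)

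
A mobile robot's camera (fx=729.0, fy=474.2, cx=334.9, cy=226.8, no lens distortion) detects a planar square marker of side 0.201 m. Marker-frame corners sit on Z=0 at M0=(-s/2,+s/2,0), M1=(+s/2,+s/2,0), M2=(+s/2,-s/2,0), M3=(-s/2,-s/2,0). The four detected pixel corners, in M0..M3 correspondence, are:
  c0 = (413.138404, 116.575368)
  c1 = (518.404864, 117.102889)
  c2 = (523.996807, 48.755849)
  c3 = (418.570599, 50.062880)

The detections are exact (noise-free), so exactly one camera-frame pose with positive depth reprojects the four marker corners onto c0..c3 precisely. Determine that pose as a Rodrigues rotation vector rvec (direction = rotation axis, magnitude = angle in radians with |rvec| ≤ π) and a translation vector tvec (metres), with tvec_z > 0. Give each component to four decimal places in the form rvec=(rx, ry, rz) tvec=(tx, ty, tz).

rvec=(-0.0044, 0.1923, 0.0529) tvec=(0.2575, -0.4278, 1.4121)

Intrinsics K: fx=729.0, fy=474.2, cx=334.9, cy=226.8
Marker side s = 0.201 m; corners in marker frame (Z=0):
  M0 = (-0.1005, +0.1005, 0)
  M1 = (+0.1005, +0.1005, 0)
  M2 = (+0.1005, -0.1005, 0)
  M3 = (-0.1005, -0.1005, 0)
Detected image corners:
  c0 = (413.138404, 116.575368) px
  c1 = (518.404864, 117.102889) px
  c2 = (523.996807, 48.755849) px
  c3 = (418.570599, 50.062880) px
Planar DLT: solve 8×8 A·h = b for H (H[2,2]=1):
  H  [+460.69361 -27.20131 +467.81102]
  H  [-13.19014 +335.44780 +83.12846]
  H  [-0.13535 +0.00046 +1.00000]
B = K⁻¹H; ‖b₁‖=0.708171, ‖b₂‖=0.708171; λ = 2/(‖b₁‖+‖b₂‖) = 1.412088, sign → tz>0 ⇒ λ=+1.412088
r₁ = λ·B[:,0] = (+0.98018,+0.05214,-0.19113); r₂ = λ·B[:,1] = (-0.05299,+0.99859,+0.00065)
r₃ = r₁×r₂ = (+0.19090,+0.00949,+0.98156); SVD([r₁ r₂ r₃]) → R = UVᵀ:
  R  [+0.98018 -0.05299 +0.19090]
  R  [+0.05214 +0.99859 +0.00949]
  R  [-0.19113 +0.00065 +0.98156]
t = (+0.25745, -0.42783, +1.41209) m
tr R = 2.960337; θ = arccos((tr R − 1)/2) = 0.199485 rad = 11.430°
axis k = ((R−Rᵀ)₃₂, (R−Rᵀ)₁₃, (R−Rᵀ)₂₁) / (2 sinθ) = (-0.022294, +0.963922, +0.265249)
rvec = θ·k = (-0.004447, +0.192288, +0.052913)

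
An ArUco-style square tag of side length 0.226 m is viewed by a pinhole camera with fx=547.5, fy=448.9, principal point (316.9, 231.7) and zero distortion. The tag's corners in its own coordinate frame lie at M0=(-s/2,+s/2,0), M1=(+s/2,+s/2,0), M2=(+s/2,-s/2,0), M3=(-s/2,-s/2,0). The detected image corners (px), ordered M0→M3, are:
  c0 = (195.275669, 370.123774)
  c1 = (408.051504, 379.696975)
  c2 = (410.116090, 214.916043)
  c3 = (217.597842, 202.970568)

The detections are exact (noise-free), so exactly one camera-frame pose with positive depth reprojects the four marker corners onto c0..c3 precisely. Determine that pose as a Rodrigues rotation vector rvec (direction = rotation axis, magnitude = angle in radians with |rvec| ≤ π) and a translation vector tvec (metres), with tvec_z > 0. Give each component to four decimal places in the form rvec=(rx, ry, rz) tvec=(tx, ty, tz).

rvec=(-0.2680, -0.0653, 0.0647) tvec=(-0.0087, 0.0764, 0.6101)

Intrinsics K: fx=547.5, fy=448.9, cx=316.9, cy=231.7
Marker side s = 0.226 m; corners in marker frame (Z=0):
  M0 = (-0.1130, +0.1130, 0)
  M1 = (+0.1130, +0.1130, 0)
  M2 = (+0.1130, -0.1130, 0)
  M3 = (-0.1130, -0.1130, 0)
Detected image corners:
  c0 = (195.275669, 370.123774) px
  c1 = (408.051504, 379.696975) px
  c2 = (410.116090, 214.916043) px
  c3 = (217.597842, 202.970568) px
Planar DLT: solve 8×8 A·h = b for H (H[2,2]=1):
  H  [+922.63589 -187.92299 +309.10958]
  H  [+74.59674 +606.79581 +287.88645]
  H  [+0.09156 -0.43681 +1.00000]
B = K⁻¹H; ‖b₁‖=1.639067, ‖b₂‖=1.639067; λ = 2/(‖b₁‖+‖b₂‖) = 0.610103, sign → tz>0 ⇒ λ=+0.610103
r₁ = λ·B[:,0] = (+0.99580,+0.07255,+0.05586); r₂ = λ·B[:,1] = (-0.05516,+0.96226,-0.26650)
r₃ = r₁×r₂ = (-0.07309,+0.26230,+0.96221); SVD([r₁ r₂ r₃]) → R = UVᵀ:
  R  [+0.99580 -0.05516 -0.07309]
  R  [+0.07255 +0.96226 +0.26230]
  R  [+0.05586 -0.26650 +0.96221]
t = (-0.00868, +0.07636, +0.61010) m
tr R = 2.920268; θ = arccos((tr R − 1)/2) = 0.283314 rad = 16.233°
axis k = ((R−Rᵀ)₃₂, (R−Rᵀ)₁₃, (R−Rᵀ)₂₁) / (2 sinθ) = (-0.945844, -0.230653, +0.228425)
rvec = θ·k = (-0.267971, -0.065347, +0.064716)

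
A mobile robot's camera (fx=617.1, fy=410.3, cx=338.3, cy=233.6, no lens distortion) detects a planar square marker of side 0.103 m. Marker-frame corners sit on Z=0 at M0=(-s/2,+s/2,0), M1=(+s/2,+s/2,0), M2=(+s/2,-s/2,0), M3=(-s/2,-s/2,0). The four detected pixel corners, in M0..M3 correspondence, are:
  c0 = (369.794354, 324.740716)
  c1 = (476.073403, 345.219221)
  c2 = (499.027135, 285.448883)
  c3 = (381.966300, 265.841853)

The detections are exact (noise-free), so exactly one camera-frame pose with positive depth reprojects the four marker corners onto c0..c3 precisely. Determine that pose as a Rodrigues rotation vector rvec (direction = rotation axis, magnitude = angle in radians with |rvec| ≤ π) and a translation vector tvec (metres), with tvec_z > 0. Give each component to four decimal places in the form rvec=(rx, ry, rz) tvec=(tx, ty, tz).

Intrinsics K: fx=617.1, fy=410.3, cx=338.3, cy=233.6
Marker side s = 0.103 m; corners in marker frame (Z=0):
  M0 = (-0.0515, +0.0515, 0)
  M1 = (+0.0515, +0.0515, 0)
  M2 = (+0.0515, -0.0515, 0)
  M3 = (-0.0515, -0.0515, 0)
Detected image corners:
  c0 = (369.794354, 324.740716) px
  c1 = (476.073403, 345.219221) px
  c2 = (499.027135, 285.448883) px
  c3 = (381.966300, 265.841853) px
Planar DLT: solve 8×8 A·h = b for H (H[2,2]=1):
  H  [+893.57395 +205.73684 +430.06847]
  H  [+61.64132 +841.22485 +306.41502]
  H  [-0.43607 +0.86880 +1.00000]
B = K⁻¹H; ‖b₁‖=1.787513, ‖b₂‖=1.787513; λ = 2/(‖b₁‖+‖b₂‖) = 0.559437, sign → tz>0 ⇒ λ=+0.559437
r₁ = λ·B[:,0] = (+0.94381,+0.22294,-0.24395); r₂ = λ·B[:,1] = (-0.07994,+0.87027,+0.48604)
r₃ = r₁×r₂ = (+0.32066,-0.43923,+0.83920); SVD([r₁ r₂ r₃]) → R = UVᵀ:
  R  [+0.94381 -0.07994 +0.32066]
  R  [+0.22294 +0.87027 -0.43923]
  R  [-0.24395 +0.48604 +0.83920]
t = (+0.08319, +0.09928, +0.55944) m
tr R = 2.653285; θ = arccos((tr R − 1)/2) = 0.597681 rad = 34.245°
axis k = ((R−Rᵀ)₃₂, (R−Rᵀ)₁₃, (R−Rᵀ)₂₁) / (2 sinθ) = (+0.822128, +0.501680, +0.269116)
rvec = θ·k = (+0.491370, +0.299845, +0.160846)

rvec=(0.4914, 0.2998, 0.1608) tvec=(0.0832, 0.0993, 0.5594)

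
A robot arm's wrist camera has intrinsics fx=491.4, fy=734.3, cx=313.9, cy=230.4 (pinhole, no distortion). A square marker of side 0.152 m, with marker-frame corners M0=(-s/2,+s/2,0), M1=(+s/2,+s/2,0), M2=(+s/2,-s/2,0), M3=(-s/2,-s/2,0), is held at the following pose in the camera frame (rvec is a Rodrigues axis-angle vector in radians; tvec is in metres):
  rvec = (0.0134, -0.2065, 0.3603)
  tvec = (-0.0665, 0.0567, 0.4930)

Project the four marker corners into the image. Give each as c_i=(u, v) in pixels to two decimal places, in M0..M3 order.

Intrinsics K: fx=491.4, fy=734.3, cx=313.9, cy=230.4
Marker side s = 0.152 m; corners in marker frame (Z=0):
  M0 = (-0.0760, +0.0760, 0)
  M1 = (+0.0760, +0.0760, 0)
  M2 = (+0.0760, -0.0760, 0)
  M3 = (-0.0760, -0.0760, 0)
rvec = (0.0134, -0.2065, 0.3603), |rvec| = θ = 0.41550 rad = 23.806°
Rodrigues: sinθ=0.40364, 1−cosθ=0.08508; R = I + sinθ·[k]× + (1−cosθ)·[k]×²:
    [+0.91500 -0.35139 -0.19823]
    [+0.34866 +0.93593 -0.04969]
    [+0.20299 -0.02365 +0.97890]
t = (-0.0665, 0.0567, 0.4930) m
M0: Pc = R·M0+t = (-0.16275, +0.10133, +0.47578); u = 491.4·(-0.16275)/0.47578 + 313.9 = 145.8097, v = 734.3·(+0.10133)/0.47578 + 230.4 = 386.7945
M1: Pc = R·M1+t = (-0.02367, +0.15433, +0.50663); u = 491.4·(-0.02367)/0.50663 + 313.9 = 290.9464, v = 734.3·(+0.15433)/0.50663 + 230.4 = 454.0815
M2: Pc = R·M2+t = (+0.02975, +0.01207, +0.51022); u = 491.4·(+0.02975)/0.51022 + 313.9 = 342.5482, v = 734.3·(+0.01207)/0.51022 + 230.4 = 247.7668
M3: Pc = R·M3+t = (-0.10933, -0.04093, +0.47937); u = 491.4·(-0.10933)/0.47937 + 313.9 = 201.8213, v = 734.3·(-0.04093)/0.47937 + 230.4 = 167.7051

c0=(145.81, 386.79) c1=(290.95, 454.08) c2=(342.55, 247.77) c3=(201.82, 167.71)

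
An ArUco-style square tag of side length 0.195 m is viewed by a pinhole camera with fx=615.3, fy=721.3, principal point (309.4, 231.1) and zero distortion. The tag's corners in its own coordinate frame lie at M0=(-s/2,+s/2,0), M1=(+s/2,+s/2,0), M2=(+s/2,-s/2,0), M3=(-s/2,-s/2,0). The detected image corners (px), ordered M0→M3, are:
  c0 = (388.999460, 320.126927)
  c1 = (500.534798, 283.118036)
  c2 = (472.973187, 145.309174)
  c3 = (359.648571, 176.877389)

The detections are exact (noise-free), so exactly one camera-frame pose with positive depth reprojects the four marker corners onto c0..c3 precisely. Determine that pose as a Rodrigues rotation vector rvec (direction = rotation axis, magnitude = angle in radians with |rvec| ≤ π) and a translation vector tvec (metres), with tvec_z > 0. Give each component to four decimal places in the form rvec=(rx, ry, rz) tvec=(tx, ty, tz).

Intrinsics K: fx=615.3, fy=721.3, cx=309.4, cy=231.1
Marker side s = 0.195 m; corners in marker frame (Z=0):
  M0 = (-0.0975, +0.0975, 0)
  M1 = (+0.0975, +0.0975, 0)
  M2 = (+0.0975, -0.0975, 0)
  M3 = (-0.0975, -0.0975, 0)
Detected image corners:
  c0 = (388.999460, 320.126927) px
  c1 = (500.534798, 283.118036) px
  c2 = (472.973187, 145.309174) px
  c3 = (359.648571, 176.877389) px
Planar DLT: solve 8×8 A·h = b for H (H[2,2]=1):
  H  [+665.13366 +158.55467 +431.70768]
  H  [-128.27730 +727.21654 +231.21632]
  H  [+0.20575 +0.02954 +1.00000]
B = K⁻¹H; ‖b₁‖=1.028261, ‖b₂‖=1.028261; λ = 2/(‖b₁‖+‖b₂‖) = 0.972516, sign → tz>0 ⇒ λ=+0.972516
r₁ = λ·B[:,0] = (+0.95066,-0.23706,+0.20009); r₂ = λ·B[:,1] = (+0.23616,+0.97129,+0.02873)
r₃ = r₁×r₂ = (-0.20116,+0.01995,+0.97936); SVD([r₁ r₂ r₃]) → R = UVᵀ:
  R  [+0.95066 +0.23616 -0.20116]
  R  [-0.23706 +0.97129 +0.01995]
  R  [+0.20009 +0.02873 +0.97936]
t = (+0.19331, +0.00016, +0.97252) m
tr R = 2.901310; θ = arccos((tr R − 1)/2) = 0.315456 rad = 18.074°
axis k = ((R−Rᵀ)₃₂, (R−Rᵀ)₁₃, (R−Rᵀ)₂₁) / (2 sinθ) = (+0.014151, -0.646660, -0.762647)
rvec = θ·k = (+0.004464, -0.203993, -0.240582)

rvec=(0.0045, -0.2040, -0.2406) tvec=(0.1933, 0.0002, 0.9725)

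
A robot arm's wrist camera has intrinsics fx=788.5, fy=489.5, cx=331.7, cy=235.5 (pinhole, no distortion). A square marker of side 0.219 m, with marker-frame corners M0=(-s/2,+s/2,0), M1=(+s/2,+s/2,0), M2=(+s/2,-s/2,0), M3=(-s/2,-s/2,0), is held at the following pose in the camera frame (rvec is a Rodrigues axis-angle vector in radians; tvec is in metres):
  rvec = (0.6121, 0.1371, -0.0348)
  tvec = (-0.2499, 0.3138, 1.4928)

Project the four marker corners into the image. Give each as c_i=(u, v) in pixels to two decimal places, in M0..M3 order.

Intrinsics K: fx=788.5, fy=489.5, cx=331.7, cy=235.5
Marker side s = 0.219 m; corners in marker frame (Z=0):
  M0 = (-0.1095, +0.1095, 0)
  M1 = (+0.1095, +0.1095, 0)
  M2 = (+0.1095, -0.1095, 0)
  M3 = (-0.1095, -0.1095, 0)
rvec = (0.6121, 0.1371, -0.0348), |rvec| = θ = 0.62823 rad = 35.995°
Rodrigues: sinθ=0.58771, 1−cosθ=0.19093; R = I + sinθ·[k]× + (1−cosθ)·[k]×²:
    [+0.99032 +0.07315 +0.11795]
    [+0.00804 +0.81816 -0.57493]
    [-0.13856 +0.57032 +0.80965]
t = (-0.2499, 0.3138, 1.4928) m
M0: Pc = R·M0+t = (-0.35033, +0.40251, +1.57042); u = 788.5·(-0.35033)/1.57042 + 331.7 = 155.8014, v = 489.5·(+0.40251)/1.57042 + 235.5 = 360.9616
M1: Pc = R·M1+t = (-0.13345, +0.40427, +1.54008); u = 788.5·(-0.13345)/1.54008 + 331.7 = 263.3755, v = 489.5·(+0.40427)/1.54008 + 235.5 = 363.9935
M2: Pc = R·M2+t = (-0.14947, +0.22509, +1.41518); u = 788.5·(-0.14947)/1.41518 + 331.7 = 248.4192, v = 489.5·(+0.22509)/1.41518 + 235.5 = 313.3577
M3: Pc = R·M3+t = (-0.36635, +0.22333, +1.44552); u = 788.5·(-0.36635)/1.44552 + 331.7 = 131.8642, v = 489.5·(+0.22333)/1.44552 + 235.5 = 311.1269

c0=(155.80, 360.96) c1=(263.38, 363.99) c2=(248.42, 313.36) c3=(131.86, 311.13)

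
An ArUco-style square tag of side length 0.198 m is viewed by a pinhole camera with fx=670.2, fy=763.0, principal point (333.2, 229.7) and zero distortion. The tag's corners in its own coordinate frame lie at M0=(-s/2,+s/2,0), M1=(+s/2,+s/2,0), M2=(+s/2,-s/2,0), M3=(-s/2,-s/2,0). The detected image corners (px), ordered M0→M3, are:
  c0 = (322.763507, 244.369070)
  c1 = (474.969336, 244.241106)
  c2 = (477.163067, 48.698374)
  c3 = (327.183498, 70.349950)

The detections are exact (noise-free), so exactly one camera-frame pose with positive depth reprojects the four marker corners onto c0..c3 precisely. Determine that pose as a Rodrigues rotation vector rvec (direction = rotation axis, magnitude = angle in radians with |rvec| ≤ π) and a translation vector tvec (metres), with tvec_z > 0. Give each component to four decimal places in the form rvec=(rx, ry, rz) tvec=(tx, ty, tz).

Intrinsics K: fx=670.2, fy=763.0, cx=333.2, cy=229.7
Marker side s = 0.198 m; corners in marker frame (Z=0):
  M0 = (-0.0990, +0.0990, 0)
  M1 = (+0.0990, +0.0990, 0)
  M2 = (+0.0990, -0.0990, 0)
  M3 = (-0.0990, -0.0990, 0)
Detected image corners:
  c0 = (322.763507, 244.369070) px
  c1 = (474.969336, 244.241106) px
  c2 = (477.163067, 48.698374) px
  c3 = (327.183498, 70.349950) px
Planar DLT: solve 8×8 A·h = b for H (H[2,2]=1):
  H  [+525.36014 -52.03882 +396.09575]
  H  [-145.62181 +916.76573 +151.43506]
  H  [-0.59344 -0.08740 +1.00000]
B = K⁻¹H; ‖b₁‖=1.231423, ‖b₂‖=1.231423; λ = 2/(‖b₁‖+‖b₂‖) = 0.812069, sign → tz>0 ⇒ λ=+0.812069
r₁ = λ·B[:,0] = (+0.87616,-0.00991,-0.48192); r₂ = λ·B[:,1] = (-0.02777,+0.99709,-0.07098)
r₃ = r₁×r₂ = (+0.48122,+0.07557,+0.87334); SVD([r₁ r₂ r₃]) → R = UVᵀ:
  R  [+0.87616 -0.02777 +0.48122]
  R  [-0.00991 +0.99709 +0.07557]
  R  [-0.48192 -0.07098 +0.87334]
t = (+0.07621, -0.08330, +0.81207) m
tr R = 2.746590; θ = arccos((tr R − 1)/2) = 0.508871 rad = 29.156°
axis k = ((R−Rᵀ)₃₂, (R−Rᵀ)₁₃, (R−Rᵀ)₂₁) / (2 sinθ) = (-0.150401, +0.988455, +0.018329)
rvec = θ·k = (-0.076535, +0.502996, +0.009327)

rvec=(-0.0765, 0.5030, 0.0093) tvec=(0.0762, -0.0833, 0.8121)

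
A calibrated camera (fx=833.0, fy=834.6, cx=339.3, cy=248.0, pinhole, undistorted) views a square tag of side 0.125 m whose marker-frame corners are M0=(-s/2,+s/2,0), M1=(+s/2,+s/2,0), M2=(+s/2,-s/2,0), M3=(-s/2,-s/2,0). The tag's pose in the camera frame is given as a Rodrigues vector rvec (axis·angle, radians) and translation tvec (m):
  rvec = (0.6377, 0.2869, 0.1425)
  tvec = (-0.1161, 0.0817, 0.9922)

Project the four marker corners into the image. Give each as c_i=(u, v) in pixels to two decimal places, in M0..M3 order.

c0=(197.06, 342.17) c1=(290.64, 367.13) c2=(291.50, 288.49) c3=(190.59, 263.81)

Intrinsics K: fx=833.0, fy=834.6, cx=339.3, cy=248.0
Marker side s = 0.125 m; corners in marker frame (Z=0):
  M0 = (-0.0625, +0.0625, 0)
  M1 = (+0.0625, +0.0625, 0)
  M2 = (+0.0625, -0.0625, 0)
  M3 = (-0.0625, -0.0625, 0)
rvec = (0.6377, 0.2869, 0.1425), |rvec| = θ = 0.71364 rad = 40.888°
Rodrigues: sinθ=0.65459, 1−cosθ=0.24401; R = I + sinθ·[k]× + (1−cosθ)·[k]×²:
    [+0.95083 -0.04305 +0.30670]
    [+0.21837 +0.79542 -0.56535]
    [-0.21962 +0.60452 +0.76571]
t = (-0.1161, 0.0817, 0.9922) m
M0: Pc = R·M0+t = (-0.17822, +0.11777, +1.04371); u = 833.0·(-0.17822)/1.04371 + 339.3 = 197.0619, v = 834.6·(+0.11777)/1.04371 + 248.0 = 342.1713
M1: Pc = R·M1+t = (-0.05936, +0.14506, +1.01626); u = 833.0·(-0.05936)/1.01626 + 339.3 = 290.6412, v = 834.6·(+0.14506)/1.01626 + 248.0 = 367.1322
M2: Pc = R·M2+t = (-0.05398, +0.04563, +0.94069); u = 833.0·(-0.05398)/0.94069 + 339.3 = 291.4975, v = 834.6·(+0.04563)/0.94069 + 248.0 = 288.4875
M3: Pc = R·M3+t = (-0.17284, +0.01834, +0.96814); u = 833.0·(-0.17284)/0.96814 + 339.3 = 190.5898, v = 834.6·(+0.01834)/0.96814 + 248.0 = 263.8084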